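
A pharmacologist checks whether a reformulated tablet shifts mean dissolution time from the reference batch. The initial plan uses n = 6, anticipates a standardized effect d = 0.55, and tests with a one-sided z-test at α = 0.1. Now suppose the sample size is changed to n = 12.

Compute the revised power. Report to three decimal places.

Power ≈ 0.734

With n = 12: δ = d·√n = 0.55 × √12 = 1.9053. Critical value z_{0.1} = 1.282.
Revised power = P(Z > 1.282 − δ) = Φ(0.624) = 0.7336.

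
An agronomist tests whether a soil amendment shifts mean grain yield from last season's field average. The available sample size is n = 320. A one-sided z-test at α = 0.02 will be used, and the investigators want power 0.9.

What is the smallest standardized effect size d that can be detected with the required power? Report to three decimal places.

d ≈ 0.186

Need Φ(δ − 2.054) = 0.9, so δ = 2.054 + 1.282 = 3.335.
δ = d·√n ⇒ d = δ/√n = 3.335/√320 = 0.1864.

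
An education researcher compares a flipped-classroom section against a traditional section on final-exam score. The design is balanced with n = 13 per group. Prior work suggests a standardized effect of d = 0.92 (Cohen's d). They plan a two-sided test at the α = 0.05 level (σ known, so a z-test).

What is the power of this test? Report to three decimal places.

Noncentrality parameter: δ = d·√(n/2) = 0.92 × √(13/2) = 2.3455
Critical value for a two-sided test at α = 0.05: z_{α/2} = 1.960.
Power = Φ(δ − 1.960) + Φ(−δ − 1.960) = Φ(0.386) + Φ(-4.306) = 0.6501 + 0.0000 = 0.6501.

Power ≈ 0.650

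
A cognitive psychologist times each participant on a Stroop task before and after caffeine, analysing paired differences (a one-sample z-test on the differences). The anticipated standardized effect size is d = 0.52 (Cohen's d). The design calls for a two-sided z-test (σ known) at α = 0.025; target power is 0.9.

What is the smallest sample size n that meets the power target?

Set Φ(δ − 2.241) = 0.9; then δ − 2.241 = Φ⁻¹(0.9) = 1.282, giving δ = 3.523.
(For δ > 0 the lower-tail rejection region contributes negligibly to power, so the one-term inversion is standard.)
δ = d·√n ⇒ n = (δ/d)² = (3.523 / 0.52)² = 45.90.
Rounding up, n = 46.

n = 46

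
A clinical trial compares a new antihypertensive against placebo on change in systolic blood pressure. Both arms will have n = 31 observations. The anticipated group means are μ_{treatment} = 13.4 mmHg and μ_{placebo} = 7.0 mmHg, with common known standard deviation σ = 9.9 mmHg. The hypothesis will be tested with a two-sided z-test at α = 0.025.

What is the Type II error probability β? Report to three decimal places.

Standardized effect: d = |μ_{treatment} − μ_{placebo}| / σ = |13.4 − 7.0| / 9.9 = 0.6465
Noncentrality parameter: δ = d·√(n/2) = 0.6465 × √(31/2) = 2.5451
Two-sided α = 0.025 → critical value z_{0.0125} = 2.241.
Power = Φ(δ − 2.241) + Φ(−δ − 2.241) = Φ(0.304) + Φ(-4.787) = 0.6193 + 0.0000 = 0.6193.
Type II error: β = 1 − power = 1 − 0.6193 = 0.3807.

β ≈ 0.381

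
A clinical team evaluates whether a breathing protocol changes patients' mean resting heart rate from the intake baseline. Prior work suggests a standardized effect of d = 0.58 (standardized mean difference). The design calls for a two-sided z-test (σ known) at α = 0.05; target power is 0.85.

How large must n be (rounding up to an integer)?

For power 0.85 need Φ(δ − z_{0.025}) = 0.85, so δ = z_{0.025} + z_{0.15} = 1.960 + 1.036 = 2.996.
(For δ > 0 the lower-tail rejection region contributes negligibly to power, so the one-term inversion is standard.)
δ = d·√n ⇒ n = (δ/d)² = (2.996 / 0.58)² = 26.69.
Round up to the next whole unit.

n = 27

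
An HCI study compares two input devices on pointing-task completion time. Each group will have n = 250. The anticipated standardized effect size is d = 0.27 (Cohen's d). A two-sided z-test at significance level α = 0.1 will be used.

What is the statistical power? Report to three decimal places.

Power ≈ 0.915

Noncentrality parameter: δ = d·√(n/2) = 0.27 × √(250/2) = 3.0187
Critical value for a two-sided test at α = 0.1: z_{α/2} = 1.645.
Power = Φ(δ − 1.645) + Φ(−δ − 1.645) = Φ(1.374) + Φ(-4.664) = 0.9153 + 0.0000 = 0.9153.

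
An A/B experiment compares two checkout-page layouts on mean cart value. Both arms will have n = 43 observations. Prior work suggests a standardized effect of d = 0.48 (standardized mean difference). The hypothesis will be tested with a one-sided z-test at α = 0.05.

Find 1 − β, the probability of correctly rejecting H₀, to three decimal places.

Power ≈ 0.719

Noncentrality parameter: δ = d·√(n/2) = 0.48 × √(43/2) = 2.2257
Critical value for a one-sided test at α = 0.05: z_α = 1.645.
Power = Φ(δ − 1.645) = Φ(0.581) = 0.7193.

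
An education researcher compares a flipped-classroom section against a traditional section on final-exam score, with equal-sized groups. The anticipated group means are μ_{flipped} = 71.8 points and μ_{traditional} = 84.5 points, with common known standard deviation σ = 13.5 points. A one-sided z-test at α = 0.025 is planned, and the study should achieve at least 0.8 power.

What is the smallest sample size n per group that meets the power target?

Standardized effect: d = |μ_{flipped} − μ_{traditional}| / σ = |71.8 − 84.5| / 13.5 = 0.9407
For power 0.8 need Φ(δ − z_{0.025}) = 0.8, so δ = z_{0.025} + z_{0.20} = 1.960 + 0.842 = 2.802.
δ = d·√(n/2) ⇒ n = 2(δ/d)² = 2 × (2.802 / 0.9407)² = 17.74.
Round up to the next whole unit.

n = 18 per group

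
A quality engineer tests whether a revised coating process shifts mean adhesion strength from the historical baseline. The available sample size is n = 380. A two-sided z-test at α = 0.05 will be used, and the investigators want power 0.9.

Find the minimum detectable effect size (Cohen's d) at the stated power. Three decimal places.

Required noncentrality: δ = z_{0.025} + z_{0.10} = 1.960 + 1.282 = 3.242.
(The second rejection-region term Φ(−δ − z_{α/2}) is negligible and dropped.)
δ = d·√n ⇒ d = δ/√n = 3.242/√380 = 0.1663.

d ≈ 0.166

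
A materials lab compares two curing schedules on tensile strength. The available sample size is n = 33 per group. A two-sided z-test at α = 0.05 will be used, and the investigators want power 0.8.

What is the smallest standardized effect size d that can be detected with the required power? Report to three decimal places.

d ≈ 0.690

Need Φ(δ − 1.960) = 0.8, so δ = 1.960 + 0.842 = 2.802.
(The second rejection-region term Φ(−δ − z_{α/2}) is negligible and dropped.)
δ = d·√(n/2) ⇒ d = δ/√(n/2) = 2.802/√(33/2) = 0.6897.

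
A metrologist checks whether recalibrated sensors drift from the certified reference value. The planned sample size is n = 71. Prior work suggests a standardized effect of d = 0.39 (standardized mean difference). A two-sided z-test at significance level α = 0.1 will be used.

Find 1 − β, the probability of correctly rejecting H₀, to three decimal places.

Power ≈ 0.950

Noncentrality parameter: δ = d·√n = 0.39 × √71 = 3.2862
Critical value for a two-sided test at α = 0.1: z_{α/2} = 1.645.
Power = Φ(δ − 1.645) + Φ(−δ − 1.645) = Φ(1.641) + Φ(-4.931) = 0.9496 + 0.0000 = 0.9496.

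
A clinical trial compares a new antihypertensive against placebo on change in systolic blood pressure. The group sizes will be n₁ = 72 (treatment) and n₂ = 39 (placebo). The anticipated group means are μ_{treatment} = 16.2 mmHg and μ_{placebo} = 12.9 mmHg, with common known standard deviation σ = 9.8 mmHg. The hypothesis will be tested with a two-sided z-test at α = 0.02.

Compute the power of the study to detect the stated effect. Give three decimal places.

Power ≈ 0.263

Standardized effect: d = |μ_{treatment} − μ_{placebo}| / σ = |16.2 − 12.9| / 9.8 = 0.3367
Noncentrality parameter: δ = d / √(1/n₁ + 1/n₂) = 0.3367 / √(1/72 + 1/39) = 1.6937
Two-sided α = 0.02 → critical value z_{0.01} = 2.326.
Power = Φ(δ − 2.326) + Φ(−δ − 2.326) = Φ(-0.633) + Φ(-4.020) = 0.2635 + 0.0000 = 0.2635.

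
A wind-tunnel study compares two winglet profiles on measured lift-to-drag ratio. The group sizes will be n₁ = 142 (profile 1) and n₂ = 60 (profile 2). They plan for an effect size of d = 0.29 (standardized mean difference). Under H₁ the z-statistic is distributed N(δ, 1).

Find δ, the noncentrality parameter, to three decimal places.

δ ≈ 1.883

The noncentrality parameter scales effect size by the design's sample-size factor: δ = d / √(1/n₁ + 1/n₂) = 0.29 / √(1/142 + 1/60) = 1.8834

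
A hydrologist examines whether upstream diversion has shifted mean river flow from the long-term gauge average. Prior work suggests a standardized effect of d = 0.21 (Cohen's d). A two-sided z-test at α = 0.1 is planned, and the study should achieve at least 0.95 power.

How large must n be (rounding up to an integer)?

For power 0.95 need Φ(δ − z_{0.05}) = 0.95, so δ = z_{0.05} + z_{0.05} = 1.645 + 1.645 = 3.290.
(Ignoring the negligible lower-tail rejection probability gives the usual closed-form inversion.)
δ = d·√n ⇒ n = (δ/d)² = (3.290 / 0.21)² = 245.40.
Round up to the next whole unit.

n = 246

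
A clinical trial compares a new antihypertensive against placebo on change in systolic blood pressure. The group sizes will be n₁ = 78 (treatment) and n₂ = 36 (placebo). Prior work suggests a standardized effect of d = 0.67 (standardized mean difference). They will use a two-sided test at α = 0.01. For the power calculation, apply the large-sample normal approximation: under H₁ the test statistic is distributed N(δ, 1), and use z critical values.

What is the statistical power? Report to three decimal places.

Noncentrality parameter: δ = d / √(1/n₁ + 1/n₂) = 0.67 / √(1/78 + 1/36) = 3.3252
Critical value for a two-sided test at α = 0.01: z_{α/2} = 2.576.
Power = Φ(δ − 2.576) + Φ(−δ − 2.576) = Φ(0.749) + Φ(-5.901) = 0.7732 + 0.0000 = 0.7732.

Power ≈ 0.773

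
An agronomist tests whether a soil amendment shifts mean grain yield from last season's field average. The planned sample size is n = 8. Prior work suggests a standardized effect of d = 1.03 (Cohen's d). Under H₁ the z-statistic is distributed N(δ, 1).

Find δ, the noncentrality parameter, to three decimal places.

δ ≈ 2.913

The noncentrality parameter scales effect size by the design's sample-size factor: δ = d·√n = 1.03 × √8 = 2.9133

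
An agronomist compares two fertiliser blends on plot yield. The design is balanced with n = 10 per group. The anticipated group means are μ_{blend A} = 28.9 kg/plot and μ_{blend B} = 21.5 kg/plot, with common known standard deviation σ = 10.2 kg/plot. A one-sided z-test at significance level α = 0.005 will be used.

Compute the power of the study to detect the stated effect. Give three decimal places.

Standardized effect: d = |μ_{blend A} − μ_{blend B}| / σ = |28.9 − 21.5| / 10.2 = 0.7255
Noncentrality parameter: δ = d·√(n/2) = 0.7255 × √(10/2) = 1.6222
Critical value for a one-sided test at α = 0.005: z_α = 2.576.
Power = P(Z > 2.576 − δ) = Φ(-0.954) = 0.1701.

Power ≈ 0.170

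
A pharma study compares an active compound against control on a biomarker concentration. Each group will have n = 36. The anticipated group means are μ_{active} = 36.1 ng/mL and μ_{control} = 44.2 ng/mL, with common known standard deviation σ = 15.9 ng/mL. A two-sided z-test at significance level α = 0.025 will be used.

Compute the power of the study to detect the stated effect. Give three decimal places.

Power ≈ 0.468

Standardized effect: d = |μ_{active} − μ_{control}| / σ = |36.1 − 44.2| / 15.9 = 0.5094
Noncentrality parameter: δ = d·√(n/2) = 0.5094 × √(36/2) = 2.1613
Critical value for a two-sided test at α = 0.025: z_{α/2} = 2.241.
Power = Φ(δ − 2.241) + Φ(−δ − 2.241) = Φ(-0.080) + Φ(-4.403) = 0.4681 + 0.0000 = 0.4681.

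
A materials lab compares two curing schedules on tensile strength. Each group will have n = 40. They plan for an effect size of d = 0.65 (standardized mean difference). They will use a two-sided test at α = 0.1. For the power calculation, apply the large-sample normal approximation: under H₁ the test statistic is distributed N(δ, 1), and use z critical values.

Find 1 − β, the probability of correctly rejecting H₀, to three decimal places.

Power ≈ 0.897

Noncentrality parameter: δ = d·√(n/2) = 0.65 × √(40/2) = 2.9069
Critical value for a two-sided test at α = 0.1: z_{α/2} = 1.645.
Power = Φ(δ − 1.645) + Φ(−δ − 1.645) = Φ(1.262) + Φ(-4.552) = 0.8965 + 0.0000 = 0.8965.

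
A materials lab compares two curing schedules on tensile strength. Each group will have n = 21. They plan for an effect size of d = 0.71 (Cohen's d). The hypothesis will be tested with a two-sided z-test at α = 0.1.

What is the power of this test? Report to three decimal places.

Noncentrality parameter: δ = d·√(n/2) = 0.71 × √(21/2) = 2.3007
Two-sided α = 0.1 → critical value z_{0.05} = 1.645.
Power = Φ(δ − 1.645) + Φ(−δ − 1.645) = Φ(0.656) + Φ(-3.946) = 0.7440 + 0.0000 = 0.7441.

Power ≈ 0.744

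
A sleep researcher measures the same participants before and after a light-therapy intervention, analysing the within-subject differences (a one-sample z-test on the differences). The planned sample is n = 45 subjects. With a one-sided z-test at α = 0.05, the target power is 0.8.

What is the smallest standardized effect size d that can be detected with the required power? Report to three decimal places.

Need Φ(δ − 1.645) = 0.8, so δ = 1.645 + 0.842 = 2.486.
δ = d·√n ⇒ d = δ/√n = 2.486/√45 = 0.3707.

d ≈ 0.371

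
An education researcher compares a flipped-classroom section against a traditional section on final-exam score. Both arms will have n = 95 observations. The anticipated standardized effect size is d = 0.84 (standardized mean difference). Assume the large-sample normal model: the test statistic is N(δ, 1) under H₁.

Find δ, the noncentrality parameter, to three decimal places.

δ ≈ 5.789

The noncentrality parameter scales effect size by the design's sample-size factor: δ = d·√(n/2) = 0.84 × √(95/2) = 5.7893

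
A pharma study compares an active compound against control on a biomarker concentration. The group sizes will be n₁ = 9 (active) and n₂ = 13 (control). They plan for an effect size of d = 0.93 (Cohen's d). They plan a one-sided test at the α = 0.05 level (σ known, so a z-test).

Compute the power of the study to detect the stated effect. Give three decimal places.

Power ≈ 0.691

Noncentrality parameter: δ = d / √(1/n₁ + 1/n₂) = 0.93 / √(1/9 + 1/13) = 2.1447
One-sided α = 0.05 → critical value z_{0.05} = 1.645.
Power = Φ(δ − 1.645) = Φ(0.500) = 0.6914.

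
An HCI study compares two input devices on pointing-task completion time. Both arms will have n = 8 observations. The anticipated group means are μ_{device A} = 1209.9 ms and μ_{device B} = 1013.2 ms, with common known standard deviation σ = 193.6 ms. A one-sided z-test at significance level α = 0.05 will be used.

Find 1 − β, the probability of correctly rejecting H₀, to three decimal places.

Power ≈ 0.651

Standardized effect: d = |μ_{device A} − μ_{device B}| / σ = |1209.9 − 1013.2| / 193.6 = 1.0160
Noncentrality parameter: δ = d·√(n/2) = 1.0160 × √(8/2) = 2.0320
One-sided α = 0.05 → critical value z_{0.05} = 1.645.
Power = P(Z > 1.645 − δ) = Φ(0.387) = 0.6507.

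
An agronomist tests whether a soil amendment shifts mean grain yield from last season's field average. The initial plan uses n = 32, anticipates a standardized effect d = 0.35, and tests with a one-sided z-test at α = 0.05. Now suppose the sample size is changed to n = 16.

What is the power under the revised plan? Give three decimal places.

With n = 16: δ = d·√n = 0.35 × √16 = 1.4000. Critical value z_{0.05} = 1.645.
Revised power = Φ(δ − 1.645) = Φ(-0.245) = 0.4033.

Power ≈ 0.403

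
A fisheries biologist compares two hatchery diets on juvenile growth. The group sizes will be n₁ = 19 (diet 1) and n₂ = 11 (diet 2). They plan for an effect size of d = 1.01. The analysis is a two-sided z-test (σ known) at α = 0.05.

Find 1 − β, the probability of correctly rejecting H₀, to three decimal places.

Power ≈ 0.760

Noncentrality parameter: δ = d / √(1/n₁ + 1/n₂) = 1.01 / √(1/19 + 1/11) = 2.6658
Critical value for a two-sided test at α = 0.05: z_{α/2} = 1.960.
Power = Φ(δ − 1.960) + Φ(−δ − 1.960) = Φ(0.706) + Φ(-4.626) = 0.7599 + 0.0000 = 0.7599.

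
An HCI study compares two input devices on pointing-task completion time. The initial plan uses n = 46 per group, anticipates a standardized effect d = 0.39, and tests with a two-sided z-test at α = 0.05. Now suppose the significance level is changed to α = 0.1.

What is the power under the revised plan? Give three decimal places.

Power ≈ 0.589

δ = d·√(n/2) = 0.39 × √(46/2) = 1.8704 (unchanged). New critical value: z_{0.05} = 1.645.
Revised power = Φ(δ − 1.645) + Φ(−δ − 1.645) = Φ(0.226) + Φ(-3.515) = 0.5892 + 0.0002 = 0.5894.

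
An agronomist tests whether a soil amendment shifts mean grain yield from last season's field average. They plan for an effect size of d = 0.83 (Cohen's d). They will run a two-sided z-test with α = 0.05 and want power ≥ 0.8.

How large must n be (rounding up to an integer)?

n = 12

For power 0.8 need Φ(δ − z_{0.025}) = 0.8, so δ = z_{0.025} + z_{0.20} = 1.960 + 0.842 = 2.802.
(Ignoring the negligible lower-tail rejection probability gives the usual closed-form inversion.)
δ = d·√n ⇒ n = (δ/d)² = (2.802 / 0.83)² = 11.39.
Rounding up, n = 12.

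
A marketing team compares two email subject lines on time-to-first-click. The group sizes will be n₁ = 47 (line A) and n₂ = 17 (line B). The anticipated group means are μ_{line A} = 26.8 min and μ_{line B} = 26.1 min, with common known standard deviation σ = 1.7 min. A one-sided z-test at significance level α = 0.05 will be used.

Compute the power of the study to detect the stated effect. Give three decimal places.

Power ≈ 0.425

Standardized effect: d = |μ_{line A} − μ_{line B}| / σ = |26.8 − 26.1| / 1.7 = 0.4118
Noncentrality parameter: δ = d / √(1/n₁ + 1/n₂) = 0.4118 / √(1/47 + 1/17) = 1.4549
Critical value for a one-sided test at α = 0.05: z_α = 1.645.
Power = Φ(δ − 1.645) = Φ(-0.190) = 0.4247.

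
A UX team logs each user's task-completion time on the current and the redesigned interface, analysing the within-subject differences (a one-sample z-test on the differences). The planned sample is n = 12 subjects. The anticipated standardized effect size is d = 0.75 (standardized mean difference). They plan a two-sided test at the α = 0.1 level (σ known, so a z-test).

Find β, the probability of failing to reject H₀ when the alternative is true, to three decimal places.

Noncentrality parameter: δ = d·√n = 0.75 × √12 = 2.5981
Critical value for a two-sided test at α = 0.1: z_{α/2} = 1.645.
Power = Φ(δ − 1.645) + Φ(−δ − 1.645) = Φ(0.953) + Φ(-4.243) = 0.8298 + 0.0000 = 0.8298.
Type II error: β = 1 − power = 1 − 0.8298 = 0.1702.

β ≈ 0.170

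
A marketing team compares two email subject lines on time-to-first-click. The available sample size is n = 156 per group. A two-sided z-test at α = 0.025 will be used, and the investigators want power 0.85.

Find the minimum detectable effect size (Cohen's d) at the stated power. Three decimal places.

Required noncentrality: δ = z_{0.0125} + z_{0.15} = 2.241 + 1.036 = 3.278.
(The second rejection-region term Φ(−δ − z_{α/2}) is negligible and dropped.)
δ = d·√(n/2) ⇒ d = δ/√(n/2) = 3.278/√(156/2) = 0.3711.

d ≈ 0.371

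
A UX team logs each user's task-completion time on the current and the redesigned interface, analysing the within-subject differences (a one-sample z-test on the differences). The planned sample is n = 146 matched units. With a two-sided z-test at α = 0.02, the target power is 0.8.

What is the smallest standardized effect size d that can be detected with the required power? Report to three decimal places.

Need Φ(δ − 2.326) = 0.8, so δ = 2.326 + 0.842 = 3.168.
(The second rejection-region term Φ(−δ − z_{α/2}) is negligible and dropped.)
δ = d·√n ⇒ d = δ/√n = 3.168/√146 = 0.2622.

d ≈ 0.262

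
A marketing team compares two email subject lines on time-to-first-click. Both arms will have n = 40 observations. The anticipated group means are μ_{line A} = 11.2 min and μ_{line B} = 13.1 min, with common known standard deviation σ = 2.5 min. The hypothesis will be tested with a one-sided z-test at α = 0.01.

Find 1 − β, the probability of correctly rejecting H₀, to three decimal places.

Standardized effect: d = |μ_{line A} − μ_{line B}| / σ = |11.2 − 13.1| / 2.5 = 0.7600
Noncentrality parameter: δ = d·√(n/2) = 0.7600 × √(40/2) = 3.3988
Critical value for a one-sided test at α = 0.01: z_α = 2.326.
Power = Φ(δ − 2.326) = Φ(1.072) = 0.8582.

Power ≈ 0.858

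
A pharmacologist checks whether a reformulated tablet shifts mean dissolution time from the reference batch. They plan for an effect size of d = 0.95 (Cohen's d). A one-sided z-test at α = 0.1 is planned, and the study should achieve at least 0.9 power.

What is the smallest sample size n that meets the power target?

For power 0.9 need Φ(δ − z_{0.1}) = 0.9, so δ = z_{0.1} + z_{0.10} = 1.282 + 1.282 = 2.563.
δ = d·√n ⇒ n = (δ/d)² = (2.563 / 0.95)² = 7.28.
Rounding up, n = 8.

n = 8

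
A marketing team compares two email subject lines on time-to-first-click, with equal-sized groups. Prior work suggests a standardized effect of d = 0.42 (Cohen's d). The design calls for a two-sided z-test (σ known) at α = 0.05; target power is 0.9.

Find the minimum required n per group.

n = 120 per group

For power 0.9 need Φ(δ − z_{0.025}) = 0.9, so δ = z_{0.025} + z_{0.10} = 1.960 + 1.282 = 3.242.
(The Φ(−δ − z_{α/2}) term is vanishingly small for δ > 0 and is dropped in the standard sample-size formula.)
δ = d·√(n/2) ⇒ n = 2(δ/d)² = 2 × (3.242 / 0.42)² = 119.13.
Round up to the next whole unit.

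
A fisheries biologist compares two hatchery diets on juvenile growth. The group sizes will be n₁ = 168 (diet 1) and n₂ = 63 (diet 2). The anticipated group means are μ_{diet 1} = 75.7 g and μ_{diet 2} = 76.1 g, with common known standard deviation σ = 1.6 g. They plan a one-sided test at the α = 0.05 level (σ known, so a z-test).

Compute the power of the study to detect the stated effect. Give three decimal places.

Power ≈ 0.519

Standardized effect: d = |μ_{diet 1} − μ_{diet 2}| / σ = |75.7 − 76.1| / 1.6 = 0.2500
Noncentrality parameter: δ = d / √(1/n₁ + 1/n₂) = 0.2500 / √(1/168 + 1/63) = 1.6922
Critical value for a one-sided test at α = 0.05: z_α = 1.645.
Power = P(Z > 1.645 − δ) = Φ(0.047) = 0.5189.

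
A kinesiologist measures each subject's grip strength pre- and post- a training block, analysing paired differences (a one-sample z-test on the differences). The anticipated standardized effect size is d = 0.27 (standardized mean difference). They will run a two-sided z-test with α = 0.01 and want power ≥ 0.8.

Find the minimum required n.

n = 161

Set Φ(δ − 2.576) = 0.8; then δ − 2.576 = Φ⁻¹(0.8) = 0.842, giving δ = 3.417.
(The Φ(−δ − z_{α/2}) term is vanishingly small for δ > 0 and is dropped in the standard sample-size formula.)
δ = d·√n ⇒ n = (δ/d)² = (3.417 / 0.27)² = 160.21.
Rounding up, n = 161.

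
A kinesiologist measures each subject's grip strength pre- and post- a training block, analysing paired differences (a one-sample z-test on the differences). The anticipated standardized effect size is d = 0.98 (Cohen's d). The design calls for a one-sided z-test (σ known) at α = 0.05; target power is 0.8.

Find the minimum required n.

Set Φ(δ − 1.645) = 0.8; then δ − 1.645 = Φ⁻¹(0.8) = 0.842, giving δ = 2.486.
δ = d·√n ⇒ n = (δ/d)² = (2.486 / 0.98)² = 6.44.
Rounding up, n = 7.

n = 7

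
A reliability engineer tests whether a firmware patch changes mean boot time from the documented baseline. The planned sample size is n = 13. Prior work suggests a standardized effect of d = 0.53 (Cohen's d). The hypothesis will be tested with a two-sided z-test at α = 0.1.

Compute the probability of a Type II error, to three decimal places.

β ≈ 0.395

Noncentrality parameter: δ = d·√n = 0.53 × √13 = 1.9109
Critical value for a two-sided test at α = 0.1: z_{α/2} = 1.645.
Power = Φ(δ − 1.645) + Φ(−δ − 1.645) = Φ(0.266) + Φ(-3.556) = 0.6049 + 0.0002 = 0.6051.
Type II error: β = 1 − power = 1 − 0.6051 = 0.3949.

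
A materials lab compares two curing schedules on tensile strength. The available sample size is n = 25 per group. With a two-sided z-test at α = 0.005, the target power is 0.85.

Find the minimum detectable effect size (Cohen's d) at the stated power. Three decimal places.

d ≈ 1.087

Required noncentrality: δ = z_{0.0025} + z_{0.15} = 2.807 + 1.036 = 3.843.
(The second rejection-region term Φ(−δ − z_{α/2}) is negligible and dropped.)
δ = d·√(n/2) ⇒ d = δ/√(n/2) = 3.843/√(25/2) = 1.0871.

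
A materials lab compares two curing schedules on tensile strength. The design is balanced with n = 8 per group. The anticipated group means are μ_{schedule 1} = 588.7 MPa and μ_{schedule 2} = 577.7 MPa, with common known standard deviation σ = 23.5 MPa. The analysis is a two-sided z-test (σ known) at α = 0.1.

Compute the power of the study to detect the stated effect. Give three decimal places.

Standardized effect: d = |μ_{schedule 1} − μ_{schedule 2}| / σ = |588.7 − 577.7| / 23.5 = 0.4681
Noncentrality parameter: δ = d·√(n/2) = 0.4681 × √(8/2) = 0.9362
Critical value for a two-sided test at α = 0.1: z_{α/2} = 1.645.
Power = Φ(δ − 1.645) + Φ(−δ − 1.645) = Φ(-0.709) + Φ(-2.581) = 0.2393 + 0.0049 = 0.2442.

Power ≈ 0.244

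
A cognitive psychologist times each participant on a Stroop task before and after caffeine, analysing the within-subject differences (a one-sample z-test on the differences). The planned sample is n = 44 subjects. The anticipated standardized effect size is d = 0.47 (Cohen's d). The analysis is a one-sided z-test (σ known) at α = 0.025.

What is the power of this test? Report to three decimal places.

Power ≈ 0.876

Noncentrality parameter: δ = d·√n = 0.47 × √44 = 3.1176
One-sided α = 0.025 → critical value z_{0.025} = 1.960.
Power = P(Z > 1.960 − δ) = Φ(1.158) = 0.8765.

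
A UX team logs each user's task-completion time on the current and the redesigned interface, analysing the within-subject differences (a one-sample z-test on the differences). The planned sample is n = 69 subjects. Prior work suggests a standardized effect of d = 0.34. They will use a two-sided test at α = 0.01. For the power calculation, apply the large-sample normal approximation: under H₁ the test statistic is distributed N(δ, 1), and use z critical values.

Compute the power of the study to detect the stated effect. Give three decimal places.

Power ≈ 0.598

Noncentrality parameter: δ = d·√n = 0.34 × √69 = 2.8243
Two-sided α = 0.01 → critical value z_{0.005} = 2.576.
Power = Φ(δ − 2.576) + Φ(−δ − 2.576) = Φ(0.248) + Φ(-5.400) = 0.5981 + 0.0000 = 0.5981.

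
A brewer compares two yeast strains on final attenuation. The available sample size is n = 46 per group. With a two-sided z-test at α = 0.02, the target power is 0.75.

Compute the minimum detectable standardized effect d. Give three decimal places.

Required noncentrality: δ = z_{0.01} + z_{0.25} = 2.326 + 0.674 = 3.001.
(The second rejection-region term Φ(−δ − z_{α/2}) is negligible and dropped.)
δ = d·√(n/2) ⇒ d = δ/√(n/2) = 3.001/√(46/2) = 0.6257.

d ≈ 0.626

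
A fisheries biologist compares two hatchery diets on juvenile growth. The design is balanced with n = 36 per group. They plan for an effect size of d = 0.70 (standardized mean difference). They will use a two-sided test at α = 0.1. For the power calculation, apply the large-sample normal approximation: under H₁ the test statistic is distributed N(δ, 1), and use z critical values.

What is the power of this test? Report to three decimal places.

Power ≈ 0.907

Noncentrality parameter: δ = d·√(n/2) = 0.70 × √(36/2) = 2.9698
Critical value for a two-sided test at α = 0.1: z_{α/2} = 1.645.
Power = Φ(δ − 1.645) + Φ(−δ − 1.645) = Φ(1.325) + Φ(-4.615) = 0.9074 + 0.0000 = 0.9074.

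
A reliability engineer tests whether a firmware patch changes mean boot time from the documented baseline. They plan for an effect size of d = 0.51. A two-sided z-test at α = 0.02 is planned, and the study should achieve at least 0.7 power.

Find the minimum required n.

Set Φ(δ − 2.326) = 0.7; then δ − 2.326 = Φ⁻¹(0.7) = 0.524, giving δ = 2.851.
(For δ > 0 the lower-tail rejection region contributes negligibly to power, so the one-term inversion is standard.)
δ = d·√n ⇒ n = (δ/d)² = (2.851 / 0.51)² = 31.24.
Rounding up, n = 32.

n = 32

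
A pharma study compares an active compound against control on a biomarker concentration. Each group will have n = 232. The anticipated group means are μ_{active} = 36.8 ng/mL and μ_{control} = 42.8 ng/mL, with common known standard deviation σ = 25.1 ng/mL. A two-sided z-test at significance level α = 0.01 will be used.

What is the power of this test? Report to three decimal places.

Standardized effect: d = |μ_{active} − μ_{control}| / σ = |36.8 − 42.8| / 25.1 = 0.2390
Noncentrality parameter: δ = d·√(n/2) = 0.2390 × √(232/2) = 2.5746
Two-sided α = 0.01 → critical value z_{0.005} = 2.576.
Power = Φ(δ − 2.576) + Φ(−δ − 2.576) = Φ(-0.001) + Φ(-5.150) = 0.4995 + 0.0000 = 0.4995.

Power ≈ 0.500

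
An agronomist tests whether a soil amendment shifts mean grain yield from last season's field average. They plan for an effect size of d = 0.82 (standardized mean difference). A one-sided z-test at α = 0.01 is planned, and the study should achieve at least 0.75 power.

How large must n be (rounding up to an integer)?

n = 14

For power 0.75 need Φ(δ − z_{0.01}) = 0.75, so δ = z_{0.01} + z_{0.25} = 2.326 + 0.674 = 3.001.
δ = d·√n ⇒ n = (δ/d)² = (3.001 / 0.82)² = 13.39.
Rounding up, n = 14.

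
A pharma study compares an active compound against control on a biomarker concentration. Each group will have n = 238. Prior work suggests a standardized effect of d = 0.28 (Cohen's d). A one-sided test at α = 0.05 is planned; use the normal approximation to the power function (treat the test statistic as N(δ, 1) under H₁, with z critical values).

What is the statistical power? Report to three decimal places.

Noncentrality parameter: δ = d·√(n/2) = 0.28 × √(238/2) = 3.0544
Critical value for a one-sided test at α = 0.05: z_α = 1.645.
Power = Φ(δ − 1.645) = Φ(1.410) = 0.9207.

Power ≈ 0.921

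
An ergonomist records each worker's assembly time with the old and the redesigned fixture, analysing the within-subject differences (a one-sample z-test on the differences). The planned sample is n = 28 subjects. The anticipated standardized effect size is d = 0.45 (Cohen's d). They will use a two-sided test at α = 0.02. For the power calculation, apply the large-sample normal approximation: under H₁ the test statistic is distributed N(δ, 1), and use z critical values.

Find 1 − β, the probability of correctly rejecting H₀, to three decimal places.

Noncentrality parameter: δ = d·√n = 0.45 × √28 = 2.3812
Two-sided α = 0.02 → critical value z_{0.01} = 2.326.
Power = Φ(δ − 2.326) + Φ(−δ − 2.326) = Φ(0.055) + Φ(-4.708) = 0.5219 + 0.0000 = 0.5219.

Power ≈ 0.522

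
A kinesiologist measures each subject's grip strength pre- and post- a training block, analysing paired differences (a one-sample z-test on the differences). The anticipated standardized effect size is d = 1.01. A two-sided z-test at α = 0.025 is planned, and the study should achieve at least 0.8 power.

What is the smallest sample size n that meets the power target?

For power 0.8 need Φ(δ − z_{0.0125}) = 0.8, so δ = z_{0.0125} + z_{0.20} = 2.241 + 0.842 = 3.083.
(For δ > 0 the lower-tail rejection region contributes negligibly to power, so the one-term inversion is standard.)
δ = d·√n ⇒ n = (δ/d)² = (3.083 / 1.01)² = 9.32.
Rounding up, n = 10.

n = 10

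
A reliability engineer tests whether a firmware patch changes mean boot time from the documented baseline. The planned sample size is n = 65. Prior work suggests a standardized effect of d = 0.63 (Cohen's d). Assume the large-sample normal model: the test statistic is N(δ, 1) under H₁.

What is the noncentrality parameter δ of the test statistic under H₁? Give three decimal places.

δ ≈ 5.079

The noncentrality parameter scales effect size by the design's sample-size factor: δ = d·√n = 0.63 × √65 = 5.0792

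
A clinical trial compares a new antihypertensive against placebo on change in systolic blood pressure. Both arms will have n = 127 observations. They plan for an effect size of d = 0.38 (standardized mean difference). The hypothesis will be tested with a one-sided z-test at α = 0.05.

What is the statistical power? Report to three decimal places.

Power ≈ 0.917

Noncentrality parameter: δ = d·√(n/2) = 0.38 × √(127/2) = 3.0281
One-sided α = 0.05 → critical value z_{0.05} = 1.645.
Power = Φ(δ − 1.645) = Φ(1.383) = 0.9167.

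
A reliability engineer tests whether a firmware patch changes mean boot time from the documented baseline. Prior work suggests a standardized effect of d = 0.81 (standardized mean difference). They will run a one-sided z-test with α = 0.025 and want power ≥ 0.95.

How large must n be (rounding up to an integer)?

Set Φ(δ − 1.960) = 0.95; then δ − 1.960 = Φ⁻¹(0.95) = 1.645, giving δ = 3.605.
δ = d·√n ⇒ n = (δ/d)² = (3.605 / 0.81)² = 19.81.
Round up to the next whole unit.

n = 20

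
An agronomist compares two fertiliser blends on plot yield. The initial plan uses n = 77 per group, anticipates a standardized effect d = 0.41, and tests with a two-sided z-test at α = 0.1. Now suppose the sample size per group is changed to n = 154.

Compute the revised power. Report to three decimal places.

With n = 154 per group: δ = d·√(n/2) = 0.41 × √(154/2) = 3.5977. Critical value z_{0.05} = 1.645.
Revised power = Φ(δ − 1.645) + Φ(−δ − 1.645) = Φ(1.953) + Φ(-5.243) = 0.9746 + 0.0000 = 0.9746.

Power ≈ 0.975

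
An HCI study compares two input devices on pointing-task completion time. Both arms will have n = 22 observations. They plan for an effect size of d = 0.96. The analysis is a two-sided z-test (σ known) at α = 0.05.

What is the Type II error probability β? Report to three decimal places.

β ≈ 0.110

Noncentrality parameter: λ = d·√(n/2) = 0.96 × √(22/2) = 3.1840
Critical value for a two-sided test at α = 0.05: z_{α/2} = 1.960.
Power = Φ(λ − 1.960) + Φ(−λ − 1.960) = Φ(1.224) + Φ(-5.144) = 0.8895 + 0.0000 = 0.8895.
Type II error: β = 1 − power = 1 − 0.8895 = 0.1105.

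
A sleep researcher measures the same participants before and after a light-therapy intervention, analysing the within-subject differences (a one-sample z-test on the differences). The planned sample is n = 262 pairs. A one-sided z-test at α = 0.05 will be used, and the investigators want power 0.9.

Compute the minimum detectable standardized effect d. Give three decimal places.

Need Φ(δ − 1.645) = 0.9, so δ = 1.645 + 1.282 = 2.926.
δ = d·√n ⇒ d = δ/√n = 2.926/√262 = 0.1808.

d ≈ 0.181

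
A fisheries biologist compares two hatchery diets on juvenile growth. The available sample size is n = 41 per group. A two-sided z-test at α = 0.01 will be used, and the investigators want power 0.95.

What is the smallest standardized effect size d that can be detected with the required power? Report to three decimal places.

Required noncentrality: δ = z_{0.005} + z_{0.05} = 2.576 + 1.645 = 4.221.
(The second rejection-region term Φ(−δ − z_{α/2}) is negligible and dropped.)
δ = d·√(n/2) ⇒ d = δ/√(n/2) = 4.221/√(41/2) = 0.9322.

d ≈ 0.932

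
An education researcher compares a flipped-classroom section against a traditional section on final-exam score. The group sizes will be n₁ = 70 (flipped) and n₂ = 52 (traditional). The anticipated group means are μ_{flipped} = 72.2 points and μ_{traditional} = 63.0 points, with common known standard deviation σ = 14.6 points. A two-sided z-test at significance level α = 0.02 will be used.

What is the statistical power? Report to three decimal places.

Power ≈ 0.868

Standardized effect: d = |μ_{flipped} − μ_{traditional}| / σ = |72.2 − 63.0| / 14.6 = 0.6301
Noncentrality parameter: δ = d / √(1/n₁ + 1/n₂) = 0.6301 / √(1/70 + 1/52) = 3.4420
Two-sided α = 0.02 → critical value z_{0.01} = 2.326.
Power = Φ(δ − 2.326) + Φ(−δ − 2.326) = Φ(1.116) + Φ(-5.768) = 0.8677 + 0.0000 = 0.8677.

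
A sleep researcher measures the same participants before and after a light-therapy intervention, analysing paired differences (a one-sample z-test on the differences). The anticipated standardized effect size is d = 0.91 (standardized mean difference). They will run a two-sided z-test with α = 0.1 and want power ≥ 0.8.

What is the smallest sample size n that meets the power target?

Set Φ(δ − 1.645) = 0.8; then δ − 1.645 = Φ⁻¹(0.8) = 0.842, giving δ = 2.486.
(Ignoring the negligible lower-tail rejection probability gives the usual closed-form inversion.)
δ = d·√n ⇒ n = (δ/d)² = (2.486 / 0.91)² = 7.47.
Round up to the next whole unit.

n = 8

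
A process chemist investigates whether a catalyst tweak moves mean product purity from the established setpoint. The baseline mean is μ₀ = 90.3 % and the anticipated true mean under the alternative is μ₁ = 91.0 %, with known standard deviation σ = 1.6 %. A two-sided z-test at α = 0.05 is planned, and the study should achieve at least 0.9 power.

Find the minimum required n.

n = 55

Standardized effect: d = |μ₁ − μ₀| / σ = |91.0 − 90.3| / 1.6 = 0.4375
For power 0.9 need Φ(δ − z_{0.025}) = 0.9, so δ = z_{0.025} + z_{0.10} = 1.960 + 1.282 = 3.242.
(The Φ(−δ − z_{α/2}) term is vanishingly small for δ > 0 and is dropped in the standard sample-size formula.)
δ = d·√n ⇒ n = (δ/d)² = (3.242 / 0.4375)² = 54.90.
Round up to the next whole unit.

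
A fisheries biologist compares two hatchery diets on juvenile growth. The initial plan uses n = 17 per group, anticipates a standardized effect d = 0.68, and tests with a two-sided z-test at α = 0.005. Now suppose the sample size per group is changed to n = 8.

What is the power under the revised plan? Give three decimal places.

With n = 8 per group: δ = d·√(n/2) = 0.68 × √(8/2) = 1.3600. Critical value z_{0.0025} = 2.807.
Revised power = Φ(δ − 2.807) + Φ(−δ − 2.807) = Φ(-1.447) + Φ(-4.167) = 0.0739 + 0.0000 = 0.0740.

Power ≈ 0.074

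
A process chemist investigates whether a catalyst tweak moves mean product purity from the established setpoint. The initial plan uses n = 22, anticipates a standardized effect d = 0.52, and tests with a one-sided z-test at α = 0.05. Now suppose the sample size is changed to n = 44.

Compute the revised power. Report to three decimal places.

With n = 44: δ = d·√n = 0.52 × √44 = 3.4493. Critical value z_{0.05} = 1.645.
Revised power = P(Z > 1.645 − δ) = Φ(1.804) = 0.9644.

Power ≈ 0.964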